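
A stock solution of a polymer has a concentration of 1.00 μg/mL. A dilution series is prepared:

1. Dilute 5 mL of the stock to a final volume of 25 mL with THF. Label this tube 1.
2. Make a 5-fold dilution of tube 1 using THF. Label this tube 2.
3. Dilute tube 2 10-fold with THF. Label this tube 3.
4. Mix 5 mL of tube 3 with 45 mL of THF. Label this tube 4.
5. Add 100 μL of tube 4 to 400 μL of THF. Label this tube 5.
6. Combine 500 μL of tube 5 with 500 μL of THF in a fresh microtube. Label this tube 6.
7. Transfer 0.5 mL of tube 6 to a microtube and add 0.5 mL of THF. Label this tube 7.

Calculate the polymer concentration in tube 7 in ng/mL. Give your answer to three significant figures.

Step 1: 5 mL brought to 25 mL → factor 25/5 = 5
Step 2: 5-fold → factor 5
Step 3: 10-fold → factor 10
Step 4: 5 mL + 45 mL = 50 mL total → factor 50/5 = 10
Step 5: 100 μL + 400 μL = 500 μL total → factor 500/100 = 5
Step 6: 500 μL + 500 μL = 1000 μL total → factor 1000/500 = 2
Step 7: 0.5 mL + 0.5 mL = 1 mL total → factor 1/0.5 = 2
Dilution factor through tube 7 = 5 × 5 × 10 × 10 × 5 × 2 × 2 = 50000
[tube 7] = 1.00 μg/mL / 50000 = 2.000 × 10^-5 μg/mL = 0.0200 ng/mL

0.0200 ng/mL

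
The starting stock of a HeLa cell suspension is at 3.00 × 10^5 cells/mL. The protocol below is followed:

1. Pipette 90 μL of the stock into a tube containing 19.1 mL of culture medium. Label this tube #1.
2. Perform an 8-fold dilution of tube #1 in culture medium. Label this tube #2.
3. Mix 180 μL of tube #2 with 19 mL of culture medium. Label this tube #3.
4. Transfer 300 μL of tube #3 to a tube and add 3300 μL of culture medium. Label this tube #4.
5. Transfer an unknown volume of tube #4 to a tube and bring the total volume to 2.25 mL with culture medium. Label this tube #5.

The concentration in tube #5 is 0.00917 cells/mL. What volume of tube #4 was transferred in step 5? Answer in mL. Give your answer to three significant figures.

0.150 mL

Step 1: 90 μL + 19.1 mL = 19190 μL total → factor 19190/90 = 213.22
Step 2: 8-fold → factor 8
Step 3: 180 μL + 19 mL = 19180 μL total → factor 19180/180 = 106.56
Step 4: 300 μL + 3300 μL = 3600 μL total → factor 3600/300 = 12
Step 5: v brought to 2.25 mL → factor = 2.25 mL/v
Product of known-step factors = 2.1811 × 10^6
Overall factor = 3.00 × 10^5 cells/mL / (0.00917 cells/mL) = 3.2715 × 10^7
Step-5 factor = 3.2715 × 10^7 / 2.1811 × 10^6 = 14.999
v = 2.25 mL / 14.999 = 0.150 mL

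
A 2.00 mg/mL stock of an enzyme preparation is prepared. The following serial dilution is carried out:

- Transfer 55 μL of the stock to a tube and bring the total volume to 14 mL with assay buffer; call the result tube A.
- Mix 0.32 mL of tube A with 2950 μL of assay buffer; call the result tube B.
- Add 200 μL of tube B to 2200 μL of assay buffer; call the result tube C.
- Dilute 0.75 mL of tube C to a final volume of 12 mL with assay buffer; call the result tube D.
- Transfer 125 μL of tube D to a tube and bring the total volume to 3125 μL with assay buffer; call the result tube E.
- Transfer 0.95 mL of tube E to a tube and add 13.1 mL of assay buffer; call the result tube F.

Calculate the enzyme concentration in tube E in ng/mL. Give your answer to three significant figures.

0.160 ng/mL

Step 1: 55 μL brought to 14 mL → factor 14000/55 = 254.55
Step 2: 0.32 mL + 2950 μL = 3.27 mL total → factor 3.27/0.32 = 10.219
Step 3: 200 μL + 2200 μL = 2400 μL total → factor 2400/200 = 12
Step 4: 0.75 mL brought to 12 mL → factor 12/0.75 = 16
Step 5: 125 μL brought to 3125 μL → factor 3125/125 = 25
Dilution factor through tube E = 254.55 × 10.219 × 12 × 16 × 25 = 1.2485 × 10^7
[tube E] = 2.00 mg/mL / 1.2485 × 10^7 = 1.602 × 10^-7 mg/mL = 0.160 ng/mL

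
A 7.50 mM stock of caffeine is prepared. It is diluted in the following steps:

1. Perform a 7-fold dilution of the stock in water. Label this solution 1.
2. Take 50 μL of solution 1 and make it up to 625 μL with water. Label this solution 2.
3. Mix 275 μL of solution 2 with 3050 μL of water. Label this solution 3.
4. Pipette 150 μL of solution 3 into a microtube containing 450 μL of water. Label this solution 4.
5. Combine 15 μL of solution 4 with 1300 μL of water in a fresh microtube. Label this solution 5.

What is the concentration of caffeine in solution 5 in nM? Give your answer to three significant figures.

Step 1: 7-fold → factor 7
Step 2: 50 μL brought to 625 μL → factor 625/50 = 12.5
Step 3: 275 μL + 3050 μL = 3325 μL total → factor 3325/275 = 12.091
Step 4: 150 μL + 450 μL = 600 μL total → factor 600/150 = 4
Step 5: 15 μL + 1300 μL = 1315 μL total → factor 1315/15 = 87.667
Overall dilution factor = 7 × 12.5 × 12.091 × 4 × 87.667 = 3.7099 × 10^5
Final = 7.50 mM / 3.7099 × 10^5 = 2.022 × 10^-5 mM = 20.2 nM

20.2 nM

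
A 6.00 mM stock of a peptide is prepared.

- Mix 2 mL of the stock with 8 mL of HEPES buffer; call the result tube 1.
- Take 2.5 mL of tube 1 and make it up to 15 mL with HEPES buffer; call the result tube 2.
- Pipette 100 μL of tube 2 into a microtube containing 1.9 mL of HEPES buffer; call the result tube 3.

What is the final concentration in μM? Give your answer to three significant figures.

10.0 μM

Step 1: 2 mL + 8 mL = 10 mL total → factor 10/2 = 5
Step 2: 2.5 mL brought to 15 mL → factor 15/2.5 = 6
Step 3: 100 μL + 1.9 mL = 2000 μL total → factor 2000/100 = 20
Overall dilution factor = 5 × 6 × 20 = 600
Final = 6.00 mM / 600 = 0.01000 mM = 10.0 μM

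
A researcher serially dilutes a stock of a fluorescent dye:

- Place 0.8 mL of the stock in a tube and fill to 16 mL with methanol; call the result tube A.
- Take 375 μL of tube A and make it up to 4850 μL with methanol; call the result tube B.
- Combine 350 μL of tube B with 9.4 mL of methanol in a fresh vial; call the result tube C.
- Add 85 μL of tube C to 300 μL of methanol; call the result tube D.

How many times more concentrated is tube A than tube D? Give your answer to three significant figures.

1.63 × 10^3

Step 1: 0.8 mL brought to 16 mL → factor 16/0.8 = 20
Step 2: 375 μL brought to 4850 μL → factor 4850/375 = 12.933
Step 3: 350 μL + 9.4 mL = 9750 μL total → factor 9750/350 = 27.857
Step 4: 85 μL + 300 μL = 385 μL total → factor 385/85 = 4.5294
Dilution factor to tube A = 20; to tube D = 32638
[tube A]/[tube D] = (factor to tube D)/(factor to tube A) = 32638/20 = 1.63 × 10^3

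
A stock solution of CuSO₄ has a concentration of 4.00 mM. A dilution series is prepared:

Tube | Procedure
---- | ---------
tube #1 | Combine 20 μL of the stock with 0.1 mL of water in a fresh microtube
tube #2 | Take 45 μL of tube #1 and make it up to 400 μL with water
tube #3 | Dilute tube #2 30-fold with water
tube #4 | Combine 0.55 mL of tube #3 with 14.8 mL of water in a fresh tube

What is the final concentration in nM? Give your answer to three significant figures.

89.6 nM

Step 1: 20 μL + 0.1 mL = 120 μL total → factor 120/20 = 6
Step 2: 45 μL brought to 400 μL → factor 400/45 = 8.8889
Step 3: 30-fold → factor 30
Step 4: 0.55 mL + 14.8 mL = 15.35 mL total → factor 15.35/0.55 = 27.909
Overall dilution factor = 6 × 8.8889 × 30 × 27.909 = 44655
Final = 4.00 mM / 44655 = 8.958 × 10^-5 mM = 89.6 nM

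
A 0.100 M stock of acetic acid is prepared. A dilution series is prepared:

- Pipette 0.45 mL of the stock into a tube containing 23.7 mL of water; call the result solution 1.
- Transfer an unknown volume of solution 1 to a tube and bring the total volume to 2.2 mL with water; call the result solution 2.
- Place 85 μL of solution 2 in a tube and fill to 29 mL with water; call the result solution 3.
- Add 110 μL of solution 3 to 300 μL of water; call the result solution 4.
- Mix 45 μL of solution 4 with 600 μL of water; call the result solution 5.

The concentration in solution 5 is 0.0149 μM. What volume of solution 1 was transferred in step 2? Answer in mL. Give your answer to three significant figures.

Step 1: 0.45 mL + 23.7 mL = 24.15 mL total → factor 24.15/0.45 = 53.667
Step 2: v brought to 2.2 mL → factor = 2.2 mL/v
Step 3: 85 μL brought to 29 mL → factor 29000/85 = 341.18
Step 4: 110 μL + 300 μL = 410 μL total → factor 410/110 = 3.7273
Step 5: 45 μL + 600 μL = 645 μL total → factor 645/45 = 14.333
Product of known-step factors = 9.7819 × 10^5
Overall factor = 0.100 M / (0.0149 μM) = 6.7114 × 10^6
Step-2 factor = 6.7114 × 10^6 / 9.7819 × 10^5 = 6.8611
v = 2.2 mL / 6.8611 = 0.321 mL

0.321 mL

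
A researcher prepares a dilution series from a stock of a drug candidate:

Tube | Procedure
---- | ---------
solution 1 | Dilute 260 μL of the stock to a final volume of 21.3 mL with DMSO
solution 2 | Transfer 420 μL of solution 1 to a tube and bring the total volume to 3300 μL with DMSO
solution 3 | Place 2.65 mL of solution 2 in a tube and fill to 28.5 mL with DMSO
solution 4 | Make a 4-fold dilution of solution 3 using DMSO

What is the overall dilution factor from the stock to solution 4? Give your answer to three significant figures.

Step 1: 260 μL brought to 21.3 mL → factor 21300/260 = 81.923
Step 2: 420 μL brought to 3300 μL → factor 3300/420 = 7.8571
Step 3: 2.65 mL brought to 28.5 mL → factor 28.5/2.65 = 10.755
Step 4: 4-fold → factor 4
Overall dilution factor = 81.923 × 7.8571 × 10.755 × 4 = 27690

2.77 × 10^4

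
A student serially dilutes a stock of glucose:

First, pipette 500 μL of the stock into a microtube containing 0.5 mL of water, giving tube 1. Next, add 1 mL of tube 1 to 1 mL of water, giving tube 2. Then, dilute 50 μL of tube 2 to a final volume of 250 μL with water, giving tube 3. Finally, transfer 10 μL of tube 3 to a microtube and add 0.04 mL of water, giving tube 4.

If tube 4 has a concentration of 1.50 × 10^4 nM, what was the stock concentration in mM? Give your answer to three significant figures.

Step 1: 500 μL + 0.5 mL = 1000 μL total → factor 1000/500 = 2
Step 2: 1 mL + 1 mL = 2 mL total → factor 2/1 = 2
Step 3: 50 μL brought to 250 μL → factor 250/50 = 5
Step 4: 10 μL + 0.04 mL = 50 μL total → factor 50/10 = 5
Overall dilution factor = 2 × 2 × 5 × 5 = 100
Stock = 1.50 × 10^4 nM × 100 = 1.500 × 10^6 nM = 1.50 mM

1.50 mM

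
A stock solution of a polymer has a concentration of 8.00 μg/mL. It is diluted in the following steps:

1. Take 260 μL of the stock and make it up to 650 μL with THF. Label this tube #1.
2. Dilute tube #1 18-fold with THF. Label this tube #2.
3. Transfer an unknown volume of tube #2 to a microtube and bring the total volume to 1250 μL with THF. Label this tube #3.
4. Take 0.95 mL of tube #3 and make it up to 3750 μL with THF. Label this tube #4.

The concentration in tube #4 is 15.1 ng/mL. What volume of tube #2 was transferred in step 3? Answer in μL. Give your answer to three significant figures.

419 μL

Step 1: 260 μL brought to 650 μL → factor 650/260 = 2.5
Step 2: 18-fold → factor 18
Step 3: v brought to 1250 μL → factor = 1250 μL/v
Step 4: 0.95 mL brought to 3750 μL → factor 3.75/0.95 = 3.9474
Product of known-step factors = 177.63
Overall factor = 8.00 μg/mL / (15.1 ng/mL) = 529.8
Step-3 factor = 529.8 / 177.63 = 2.9826
v = 1250 μL / 2.9826 = 419 μL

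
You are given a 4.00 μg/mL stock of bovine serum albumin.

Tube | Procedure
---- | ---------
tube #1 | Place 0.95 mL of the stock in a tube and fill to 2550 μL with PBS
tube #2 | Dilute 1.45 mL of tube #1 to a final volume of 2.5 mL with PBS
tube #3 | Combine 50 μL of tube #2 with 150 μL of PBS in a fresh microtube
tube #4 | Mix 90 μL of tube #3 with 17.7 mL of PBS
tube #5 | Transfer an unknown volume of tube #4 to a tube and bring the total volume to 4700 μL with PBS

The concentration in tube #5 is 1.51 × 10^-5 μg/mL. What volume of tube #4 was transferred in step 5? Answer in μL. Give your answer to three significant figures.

Step 1: 0.95 mL brought to 2550 μL → factor 2.55/0.95 = 2.6842
Step 2: 1.45 mL brought to 2.5 mL → factor 2.5/1.45 = 1.7241
Step 3: 50 μL + 150 μL = 200 μL total → factor 200/50 = 4
Step 4: 90 μL + 17.7 mL = 17790 μL total → factor 17790/90 = 197.67
Step 5: v brought to 4700 μL → factor = 4700 μL/v
Product of known-step factors = 3659.2
Overall factor = 4.00 μg/mL / (1.51 × 10^-5 μg/mL) = 2.649 × 10^5
Step-5 factor = 2.649 × 10^5 / 3659.2 = 72.394
v = 4700 μL / 72.394 = 64.9 μL

64.9 μL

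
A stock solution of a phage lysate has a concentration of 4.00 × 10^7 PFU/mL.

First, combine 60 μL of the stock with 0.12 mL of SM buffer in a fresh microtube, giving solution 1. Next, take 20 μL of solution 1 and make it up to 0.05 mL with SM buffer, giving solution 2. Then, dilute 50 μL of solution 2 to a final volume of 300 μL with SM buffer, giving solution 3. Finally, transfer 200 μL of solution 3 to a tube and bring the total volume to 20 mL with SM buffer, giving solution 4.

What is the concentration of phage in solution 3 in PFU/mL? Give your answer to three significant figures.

Step 1: 60 μL + 0.12 mL = 180 μL total → factor 180/60 = 3
Step 2: 20 μL brought to 0.05 mL → factor 50/20 = 2.5
Step 3: 50 μL brought to 300 μL → factor 300/50 = 6
Dilution factor through solution 3 = 3 × 2.5 × 6 = 45
[solution 3] = 4.00 × 10^7 PFU/mL / 45 = 8.89 × 10^5 PFU/mL

8.89 × 10^5 PFU/mL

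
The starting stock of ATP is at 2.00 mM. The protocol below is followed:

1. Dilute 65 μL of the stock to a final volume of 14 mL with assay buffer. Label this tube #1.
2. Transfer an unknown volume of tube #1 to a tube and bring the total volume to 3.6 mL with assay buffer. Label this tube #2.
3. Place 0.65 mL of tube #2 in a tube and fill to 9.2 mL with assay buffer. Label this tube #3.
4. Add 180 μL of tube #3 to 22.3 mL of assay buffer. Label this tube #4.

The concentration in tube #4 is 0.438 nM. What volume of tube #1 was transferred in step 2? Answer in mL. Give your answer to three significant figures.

0.300 mL

Step 1: 65 μL brought to 14 mL → factor 14000/65 = 215.38
Step 2: v brought to 3.6 mL → factor = 3.6 mL/v
Step 3: 0.65 mL brought to 9.2 mL → factor 9.2/0.65 = 14.154
Step 4: 180 μL + 22.3 mL = 22480 μL total → factor 22480/180 = 124.89
Product of known-step factors = 3.8073 × 10^5
Overall factor = 2.00 mM / (0.438 nM) = 4.5662 × 10^6
Step-2 factor = 4.5662 × 10^6 / 3.8073 × 10^5 = 11.993
v = 3.6 mL / 11.993 = 0.300 mL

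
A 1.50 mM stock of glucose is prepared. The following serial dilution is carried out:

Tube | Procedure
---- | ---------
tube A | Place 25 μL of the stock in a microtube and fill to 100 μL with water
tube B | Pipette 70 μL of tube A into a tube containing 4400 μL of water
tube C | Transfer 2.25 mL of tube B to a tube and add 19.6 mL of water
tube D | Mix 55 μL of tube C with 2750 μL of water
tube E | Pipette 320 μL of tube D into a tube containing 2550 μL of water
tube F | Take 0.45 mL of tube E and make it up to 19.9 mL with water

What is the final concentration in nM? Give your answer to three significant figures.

Step 1: 25 μL brought to 100 μL → factor 100/25 = 4
Step 2: 70 μL + 4400 μL = 4470 μL total → factor 4470/70 = 63.857
Step 3: 2.25 mL + 19.6 mL = 21.85 mL total → factor 21.85/2.25 = 9.7111
Step 4: 55 μL + 2750 μL = 2805 μL total → factor 2805/55 = 51
Step 5: 320 μL + 2550 μL = 2870 μL total → factor 2870/320 = 8.9688
Step 6: 0.45 mL brought to 19.9 mL → factor 19.9/0.45 = 44.222
Overall dilution factor = 4 × 63.857 × 9.7111 × 51 × 8.9688 × 44.222 = 5.0174 × 10^7
Final = 1.50 mM / 5.0174 × 10^7 = 2.990 × 10^-8 mM = 0.0299 nM

0.0299 nM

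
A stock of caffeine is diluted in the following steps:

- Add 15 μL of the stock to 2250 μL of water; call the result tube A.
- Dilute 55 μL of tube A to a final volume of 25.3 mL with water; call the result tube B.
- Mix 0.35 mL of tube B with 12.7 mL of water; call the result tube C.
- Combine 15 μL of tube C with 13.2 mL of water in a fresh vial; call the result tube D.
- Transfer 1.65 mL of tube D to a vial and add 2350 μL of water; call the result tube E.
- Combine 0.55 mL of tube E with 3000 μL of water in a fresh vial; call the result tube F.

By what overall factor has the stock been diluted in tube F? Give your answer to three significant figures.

Step 1: 15 μL + 2250 μL = 2265 μL total → factor 2265/15 = 151
Step 2: 55 μL brought to 25.3 mL → factor 25300/55 = 460
Step 3: 0.35 mL + 12.7 mL = 13.05 mL total → factor 13.05/0.35 = 37.286
Step 4: 15 μL + 13.2 mL = 13215 μL total → factor 13215/15 = 881
Step 5: 1.65 mL + 2350 μL = 4 mL total → factor 4/1.65 = 2.4242
Step 6: 0.55 mL + 3000 μL = 3.55 mL total → factor 3.55/0.55 = 6.4545
Overall dilution factor = 151 × 460 × 37.286 × 881 × 2.4242 × 6.4545 = 3.5702 × 10^10

3.57 × 10^10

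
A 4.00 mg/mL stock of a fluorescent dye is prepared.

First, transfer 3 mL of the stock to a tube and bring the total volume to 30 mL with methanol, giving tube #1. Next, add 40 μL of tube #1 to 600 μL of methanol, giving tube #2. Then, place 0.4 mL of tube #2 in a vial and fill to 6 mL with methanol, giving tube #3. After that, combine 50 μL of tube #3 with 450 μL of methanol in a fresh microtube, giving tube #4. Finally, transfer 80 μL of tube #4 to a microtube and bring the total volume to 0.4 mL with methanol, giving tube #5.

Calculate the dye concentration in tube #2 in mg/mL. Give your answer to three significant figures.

0.0250 mg/mL

Step 1: 3 mL brought to 30 mL → factor 30/3 = 10
Step 2: 40 μL + 600 μL = 640 μL total → factor 640/40 = 16
Dilution factor through tube #2 = 10 × 16 = 160
[tube #2] = 4.00 mg/mL / 160 = 0.0250 mg/mL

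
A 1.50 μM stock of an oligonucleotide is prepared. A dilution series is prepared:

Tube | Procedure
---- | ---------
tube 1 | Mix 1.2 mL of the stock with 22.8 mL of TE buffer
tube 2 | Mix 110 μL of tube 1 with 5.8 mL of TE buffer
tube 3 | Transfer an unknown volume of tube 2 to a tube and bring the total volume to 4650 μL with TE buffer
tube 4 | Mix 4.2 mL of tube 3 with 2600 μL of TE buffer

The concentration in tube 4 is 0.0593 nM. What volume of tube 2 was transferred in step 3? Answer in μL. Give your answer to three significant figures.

Step 1: 1.2 mL + 22.8 mL = 24 mL total → factor 24/1.2 = 20
Step 2: 110 μL + 5.8 mL = 5910 μL total → factor 5910/110 = 53.727
Step 3: v brought to 4650 μL → factor = 4650 μL/v
Step 4: 4.2 mL + 2600 μL = 6.8 mL total → factor 6.8/4.2 = 1.619
Product of known-step factors = 1739.7
Overall factor = 1.50 μM / (0.0593 nM) = 25295
Step-3 factor = 25295 / 1739.7 = 14.54
v = 4650 μL / 14.54 = 320 μL

320 μL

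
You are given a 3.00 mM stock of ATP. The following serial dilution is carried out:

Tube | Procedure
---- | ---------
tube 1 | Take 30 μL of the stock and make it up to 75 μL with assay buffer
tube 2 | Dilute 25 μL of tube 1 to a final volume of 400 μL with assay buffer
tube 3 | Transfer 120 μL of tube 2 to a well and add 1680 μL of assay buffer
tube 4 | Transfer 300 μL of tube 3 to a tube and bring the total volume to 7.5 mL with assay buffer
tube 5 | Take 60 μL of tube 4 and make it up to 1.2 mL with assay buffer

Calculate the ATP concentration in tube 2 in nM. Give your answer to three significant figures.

7.50 × 10^4 nM

Step 1: 30 μL brought to 75 μL → factor 75/30 = 2.5
Step 2: 25 μL brought to 400 μL → factor 400/25 = 16
Dilution factor through tube 2 = 2.5 × 16 = 40
[tube 2] = 3.00 mM / 40 = 0.07500 mM = 7.50 × 10^4 nM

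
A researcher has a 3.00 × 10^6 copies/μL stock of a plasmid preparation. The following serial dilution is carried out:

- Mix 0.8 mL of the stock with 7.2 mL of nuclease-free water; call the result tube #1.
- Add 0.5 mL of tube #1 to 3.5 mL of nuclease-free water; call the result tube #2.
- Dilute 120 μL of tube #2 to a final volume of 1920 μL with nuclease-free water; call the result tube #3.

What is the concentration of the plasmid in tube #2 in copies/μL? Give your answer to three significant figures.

3.75 × 10^4 copies/μL

Step 1: 0.8 mL + 7.2 mL = 8 mL total → factor 8/0.8 = 10
Step 2: 0.5 mL + 3.5 mL = 4 mL total → factor 4/0.5 = 8
Dilution factor through tube #2 = 10 × 8 = 80
[tube #2] = 3.00 × 10^6 copies/μL / 80 = 3.75 × 10^4 copies/μL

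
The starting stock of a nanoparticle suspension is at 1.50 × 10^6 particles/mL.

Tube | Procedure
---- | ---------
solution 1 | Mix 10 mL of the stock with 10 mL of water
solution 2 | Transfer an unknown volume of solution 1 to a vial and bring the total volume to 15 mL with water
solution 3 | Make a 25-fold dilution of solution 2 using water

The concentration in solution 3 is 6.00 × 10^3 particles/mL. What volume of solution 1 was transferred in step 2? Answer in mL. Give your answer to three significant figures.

Step 1: 10 mL + 10 mL = 20 mL total → factor 20/10 = 2
Step 2: v brought to 15 mL → factor = 15 mL/v
Step 3: 25-fold → factor 25
Product of known-step factors = 50
Overall factor = 1.50 × 10^6 particles/mL / (6.00 × 10^3 particles/mL) = 250
Step-2 factor = 250 / 50 = 5
v = 15 mL / 5 = 3.00 mL

3.00 mL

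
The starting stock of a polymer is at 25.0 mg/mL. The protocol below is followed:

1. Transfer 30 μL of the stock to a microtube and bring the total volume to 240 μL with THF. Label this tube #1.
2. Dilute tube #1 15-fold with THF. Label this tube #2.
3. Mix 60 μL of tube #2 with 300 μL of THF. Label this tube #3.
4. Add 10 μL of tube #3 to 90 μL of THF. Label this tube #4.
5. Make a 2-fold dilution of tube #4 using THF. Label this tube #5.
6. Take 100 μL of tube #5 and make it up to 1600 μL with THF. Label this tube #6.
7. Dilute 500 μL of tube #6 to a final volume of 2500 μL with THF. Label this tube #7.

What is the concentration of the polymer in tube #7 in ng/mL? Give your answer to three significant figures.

21.7 ng/mL

Step 1: 30 μL brought to 240 μL → factor 240/30 = 8
Step 2: 15-fold → factor 15
Step 3: 60 μL + 300 μL = 360 μL total → factor 360/60 = 6
Step 4: 10 μL + 90 μL = 100 μL total → factor 100/10 = 10
Step 5: 2-fold → factor 2
Step 6: 100 μL brought to 1600 μL → factor 1600/100 = 16
Step 7: 500 μL brought to 2500 μL → factor 2500/500 = 5
Overall dilution factor = 8 × 15 × 6 × 10 × 2 × 16 × 5 = 1.152 × 10^6
Final = 25.0 mg/mL / 1.152 × 10^6 = 2.170 × 10^-5 mg/mL = 21.7 ng/mL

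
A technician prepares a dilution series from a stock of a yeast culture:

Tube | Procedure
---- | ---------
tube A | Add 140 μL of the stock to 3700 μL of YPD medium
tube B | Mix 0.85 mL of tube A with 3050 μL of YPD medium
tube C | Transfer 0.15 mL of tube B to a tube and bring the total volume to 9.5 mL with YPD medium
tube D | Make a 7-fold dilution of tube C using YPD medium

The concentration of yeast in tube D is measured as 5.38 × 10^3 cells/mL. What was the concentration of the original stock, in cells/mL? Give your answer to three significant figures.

3.00 × 10^8 cells/mL

Step 1: 140 μL + 3700 μL = 3840 μL total → factor 3840/140 = 27.429
Step 2: 0.85 mL + 3050 μL = 3.9 mL total → factor 3.9/0.85 = 4.5882
Step 3: 0.15 mL brought to 9.5 mL → factor 9.5/0.15 = 63.333
Step 4: 7-fold → factor 7
Overall dilution factor = 27.429 × 4.5882 × 63.333 × 7 = 55793
Stock = 5.38 × 10^3 cells/mL × 55793 = 3.00 × 10^8 cells/mL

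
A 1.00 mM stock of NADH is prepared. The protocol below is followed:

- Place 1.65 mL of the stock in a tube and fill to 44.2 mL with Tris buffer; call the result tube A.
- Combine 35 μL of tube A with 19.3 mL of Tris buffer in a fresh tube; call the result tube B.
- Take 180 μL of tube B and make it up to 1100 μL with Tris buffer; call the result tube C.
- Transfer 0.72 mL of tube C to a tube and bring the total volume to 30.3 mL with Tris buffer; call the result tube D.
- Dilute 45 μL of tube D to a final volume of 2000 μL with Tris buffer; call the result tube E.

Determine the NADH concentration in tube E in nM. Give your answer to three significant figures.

Step 1: 1.65 mL brought to 44.2 mL → factor 44.2/1.65 = 26.788
Step 2: 35 μL + 19.3 mL = 19335 μL total → factor 19335/35 = 552.43
Step 3: 180 μL brought to 1100 μL → factor 1100/180 = 6.1111
Step 4: 0.72 mL brought to 30.3 mL → factor 30.3/0.72 = 42.083
Step 5: 45 μL brought to 2000 μL → factor 2000/45 = 44.444
Overall dilution factor = 26.788 × 552.43 × 6.1111 × 42.083 × 44.444 = 1.6915 × 10^8
Final = 1.00 mM / 1.6915 × 10^8 = 5.912 × 10^-9 mM = 0.00591 nM

0.00591 nM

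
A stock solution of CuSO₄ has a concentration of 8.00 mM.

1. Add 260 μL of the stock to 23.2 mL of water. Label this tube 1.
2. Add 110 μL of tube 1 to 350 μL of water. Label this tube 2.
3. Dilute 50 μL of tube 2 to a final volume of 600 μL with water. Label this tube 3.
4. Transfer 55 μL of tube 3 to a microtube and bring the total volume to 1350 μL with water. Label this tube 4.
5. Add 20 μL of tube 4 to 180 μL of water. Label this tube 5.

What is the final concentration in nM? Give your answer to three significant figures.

Step 1: 260 μL + 23.2 mL = 23460 μL total → factor 23460/260 = 90.231
Step 2: 110 μL + 350 μL = 460 μL total → factor 460/110 = 4.1818
Step 3: 50 μL brought to 600 μL → factor 600/50 = 12
Step 4: 55 μL brought to 1350 μL → factor 1350/55 = 24.545
Step 5: 20 μL + 180 μL = 200 μL total → factor 200/20 = 10
Overall dilution factor = 90.231 × 4.1818 × 12 × 24.545 × 10 = 1.1114 × 10^6
Final = 8.00 mM / 1.1114 × 10^6 = 7.198 × 10^-6 mM = 7.20 nM

7.20 nM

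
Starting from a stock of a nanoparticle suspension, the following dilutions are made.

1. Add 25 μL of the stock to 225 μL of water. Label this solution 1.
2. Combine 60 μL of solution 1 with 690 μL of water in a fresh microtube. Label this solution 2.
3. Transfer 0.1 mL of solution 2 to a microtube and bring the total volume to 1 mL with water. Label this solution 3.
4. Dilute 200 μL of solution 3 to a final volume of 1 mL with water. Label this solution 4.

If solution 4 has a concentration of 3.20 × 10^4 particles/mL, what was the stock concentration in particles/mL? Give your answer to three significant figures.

2.00 × 10^8 particles/mL

Step 1: 25 μL + 225 μL = 250 μL total → factor 250/25 = 10
Step 2: 60 μL + 690 μL = 750 μL total → factor 750/60 = 12.5
Step 3: 0.1 mL brought to 1 mL → factor 1/0.1 = 10
Step 4: 200 μL brought to 1 mL → factor 1000/200 = 5
Overall dilution factor = 10 × 12.5 × 10 × 5 = 6250
Stock = 3.20 × 10^4 particles/mL × 6250 = 2.00 × 10^8 particles/mL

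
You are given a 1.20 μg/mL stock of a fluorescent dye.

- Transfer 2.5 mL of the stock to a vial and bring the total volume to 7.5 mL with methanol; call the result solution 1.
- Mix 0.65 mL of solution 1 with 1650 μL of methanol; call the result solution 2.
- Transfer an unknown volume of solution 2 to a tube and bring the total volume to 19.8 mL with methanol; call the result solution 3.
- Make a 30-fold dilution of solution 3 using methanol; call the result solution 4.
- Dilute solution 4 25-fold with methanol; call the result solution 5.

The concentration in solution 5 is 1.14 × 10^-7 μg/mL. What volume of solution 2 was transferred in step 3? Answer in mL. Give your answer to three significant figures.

0.0150 mL

Step 1: 2.5 mL brought to 7.5 mL → factor 7.5/2.5 = 3
Step 2: 0.65 mL + 1650 μL = 2.3 mL total → factor 2.3/0.65 = 3.5385
Step 3: v brought to 19.8 mL → factor = 19.8 mL/v
Step 4: 30-fold → factor 30
Step 5: 25-fold → factor 25
Product of known-step factors = 7961.5
Overall factor = 1.20 μg/mL / (1.14 × 10^-7 μg/mL) = 1.0526 × 10^7
Step-3 factor = 1.0526 × 10^7 / 7961.5 = 1322.1
v = 19.8 mL / 1322.1 = 0.0150 mL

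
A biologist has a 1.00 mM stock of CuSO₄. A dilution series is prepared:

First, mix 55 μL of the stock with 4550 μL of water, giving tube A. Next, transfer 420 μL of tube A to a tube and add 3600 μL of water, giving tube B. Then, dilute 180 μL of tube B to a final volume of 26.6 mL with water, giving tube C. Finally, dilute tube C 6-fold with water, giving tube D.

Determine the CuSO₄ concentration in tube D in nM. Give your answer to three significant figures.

1.41 nM

Step 1: 55 μL + 4550 μL = 4605 μL total → factor 4605/55 = 83.727
Step 2: 420 μL + 3600 μL = 4020 μL total → factor 4020/420 = 9.5714
Step 3: 180 μL brought to 26.6 mL → factor 26600/180 = 147.78
Step 4: 6-fold → factor 6
Overall dilution factor = 83.727 × 9.5714 × 147.78 × 6 = 7.1057 × 10^5
Final = 1.00 mM / 7.1057 × 10^5 = 1.407 × 10^-6 mM = 1.41 nM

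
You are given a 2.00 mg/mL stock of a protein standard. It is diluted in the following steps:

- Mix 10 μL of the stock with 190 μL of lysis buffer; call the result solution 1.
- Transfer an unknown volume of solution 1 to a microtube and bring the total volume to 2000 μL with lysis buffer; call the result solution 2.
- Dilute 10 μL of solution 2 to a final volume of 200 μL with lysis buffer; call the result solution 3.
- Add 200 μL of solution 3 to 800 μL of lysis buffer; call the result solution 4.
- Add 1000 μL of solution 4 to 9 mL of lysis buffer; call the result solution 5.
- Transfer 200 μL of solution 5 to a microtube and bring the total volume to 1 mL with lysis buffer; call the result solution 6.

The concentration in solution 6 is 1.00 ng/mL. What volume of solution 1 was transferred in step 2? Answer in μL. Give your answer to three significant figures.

Step 1: 10 μL + 190 μL = 200 μL total → factor 200/10 = 20
Step 2: v brought to 2000 μL → factor = 2000 μL/v
Step 3: 10 μL brought to 200 μL → factor 200/10 = 20
Step 4: 200 μL + 800 μL = 1000 μL total → factor 1000/200 = 5
Step 5: 1000 μL + 9 mL = 10000 μL total → factor 10000/1000 = 10
Step 6: 200 μL brought to 1 mL → factor 1000/200 = 5
Product of known-step factors = 1 × 10^5
Overall factor = 2.00 mg/mL / (1.00 ng/mL) = 2 × 10^6
Step-2 factor = 2 × 10^6 / 1 × 10^5 = 20
v = 2000 μL / 20 = 100 μL

100 μL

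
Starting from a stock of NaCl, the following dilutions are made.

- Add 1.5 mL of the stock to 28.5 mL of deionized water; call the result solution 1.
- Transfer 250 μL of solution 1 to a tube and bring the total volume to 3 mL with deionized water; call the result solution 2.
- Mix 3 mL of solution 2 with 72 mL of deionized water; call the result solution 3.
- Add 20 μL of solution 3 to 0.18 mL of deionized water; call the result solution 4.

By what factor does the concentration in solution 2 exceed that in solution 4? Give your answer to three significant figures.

Step 1: 1.5 mL + 28.5 mL = 30 mL total → factor 30/1.5 = 20
Step 2: 250 μL brought to 3 mL → factor 3000/250 = 12
Step 3: 3 mL + 72 mL = 75 mL total → factor 75/3 = 25
Step 4: 20 μL + 0.18 mL = 200 μL total → factor 200/20 = 10
Dilution factor to solution 2 = 240; to solution 4 = 60000
[solution 2]/[solution 4] = (factor to solution 4)/(factor to solution 2) = 60000/240 = 250

250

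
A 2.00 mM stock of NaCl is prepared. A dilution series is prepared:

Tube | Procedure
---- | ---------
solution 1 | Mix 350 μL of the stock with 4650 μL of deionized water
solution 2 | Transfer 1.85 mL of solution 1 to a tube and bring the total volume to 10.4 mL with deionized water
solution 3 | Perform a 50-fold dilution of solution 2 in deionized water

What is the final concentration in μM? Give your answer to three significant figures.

Step 1: 350 μL + 4650 μL = 5000 μL total → factor 5000/350 = 14.286
Step 2: 1.85 mL brought to 10.4 mL → factor 10.4/1.85 = 5.6216
Step 3: 50-fold → factor 50
Overall dilution factor = 14.286 × 5.6216 × 50 = 4015.4
Final = 2.00 mM / 4015.4 = 0.0004981 mM = 0.498 μM

0.498 μM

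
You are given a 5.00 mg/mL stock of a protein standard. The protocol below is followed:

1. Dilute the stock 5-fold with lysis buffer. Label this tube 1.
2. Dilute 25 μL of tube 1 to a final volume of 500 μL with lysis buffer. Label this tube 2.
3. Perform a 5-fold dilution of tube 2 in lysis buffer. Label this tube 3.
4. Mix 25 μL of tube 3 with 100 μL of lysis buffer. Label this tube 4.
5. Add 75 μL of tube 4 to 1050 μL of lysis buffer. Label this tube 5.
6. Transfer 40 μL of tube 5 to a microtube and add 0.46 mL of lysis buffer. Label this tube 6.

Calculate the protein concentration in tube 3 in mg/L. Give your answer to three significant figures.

Step 1: 5-fold → factor 5
Step 2: 25 μL brought to 500 μL → factor 500/25 = 20
Step 3: 5-fold → factor 5
Dilution factor through tube 3 = 5 × 20 × 5 = 500
[tube 3] = 5.00 mg/mL / 500 = 0.01000 mg/mL = 10.0 mg/L

10.0 mg/L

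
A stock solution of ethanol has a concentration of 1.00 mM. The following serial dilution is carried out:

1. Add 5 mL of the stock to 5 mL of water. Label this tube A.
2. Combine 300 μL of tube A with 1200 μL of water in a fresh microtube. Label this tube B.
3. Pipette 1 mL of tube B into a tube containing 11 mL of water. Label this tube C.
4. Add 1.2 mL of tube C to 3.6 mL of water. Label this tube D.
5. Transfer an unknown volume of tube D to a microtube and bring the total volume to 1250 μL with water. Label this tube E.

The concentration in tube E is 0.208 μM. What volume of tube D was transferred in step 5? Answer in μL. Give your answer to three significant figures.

125 μL

Step 1: 5 mL + 5 mL = 10 mL total → factor 10/5 = 2
Step 2: 300 μL + 1200 μL = 1500 μL total → factor 1500/300 = 5
Step 3: 1 mL + 11 mL = 12 mL total → factor 12/1 = 12
Step 4: 1.2 mL + 3.6 mL = 4.8 mL total → factor 4.8/1.2 = 4
Step 5: v brought to 1250 μL → factor = 1250 μL/v
Product of known-step factors = 480
Overall factor = 1.00 mM / (0.208 μM) = 4807.7
Step-5 factor = 4807.7 / 480 = 10.016
v = 1250 μL / 10.016 = 125 μL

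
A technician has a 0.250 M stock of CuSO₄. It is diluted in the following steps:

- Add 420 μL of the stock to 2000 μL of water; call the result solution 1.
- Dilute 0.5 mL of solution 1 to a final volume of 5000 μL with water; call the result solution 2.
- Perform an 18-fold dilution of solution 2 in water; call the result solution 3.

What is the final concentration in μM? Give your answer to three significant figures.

241 μM

Step 1: 420 μL + 2000 μL = 2420 μL total → factor 2420/420 = 5.7619
Step 2: 0.5 mL brought to 5000 μL → factor 5/0.5 = 10
Step 3: 18-fold → factor 18
Overall dilution factor = 5.7619 × 10 × 18 = 1037.1
Final = 0.250 M / 1037.1 = 0.0002410 M = 241 μM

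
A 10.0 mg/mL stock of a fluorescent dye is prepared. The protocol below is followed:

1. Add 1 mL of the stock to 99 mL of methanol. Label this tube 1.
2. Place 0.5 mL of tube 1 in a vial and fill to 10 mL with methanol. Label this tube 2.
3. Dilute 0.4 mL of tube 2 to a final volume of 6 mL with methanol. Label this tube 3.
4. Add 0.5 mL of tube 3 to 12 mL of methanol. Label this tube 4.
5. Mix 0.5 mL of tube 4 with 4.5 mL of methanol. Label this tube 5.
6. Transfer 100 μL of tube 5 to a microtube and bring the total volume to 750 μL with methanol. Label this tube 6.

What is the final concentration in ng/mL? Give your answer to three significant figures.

0.178 ng/mL

Step 1: 1 mL + 99 mL = 100 mL total → factor 100/1 = 100
Step 2: 0.5 mL brought to 10 mL → factor 10/0.5 = 20
Step 3: 0.4 mL brought to 6 mL → factor 6/0.4 = 15
Step 4: 0.5 mL + 12 mL = 12.5 mL total → factor 12.5/0.5 = 25
Step 5: 0.5 mL + 4.5 mL = 5 mL total → factor 5/0.5 = 10
Step 6: 100 μL brought to 750 μL → factor 750/100 = 7.5
Overall dilution factor = 100 × 20 × 15 × 25 × 10 × 7.5 = 5.625 × 10^7
Final = 10.0 mg/mL / 5.625 × 10^7 = 1.778 × 10^-7 mg/mL = 0.178 ng/mL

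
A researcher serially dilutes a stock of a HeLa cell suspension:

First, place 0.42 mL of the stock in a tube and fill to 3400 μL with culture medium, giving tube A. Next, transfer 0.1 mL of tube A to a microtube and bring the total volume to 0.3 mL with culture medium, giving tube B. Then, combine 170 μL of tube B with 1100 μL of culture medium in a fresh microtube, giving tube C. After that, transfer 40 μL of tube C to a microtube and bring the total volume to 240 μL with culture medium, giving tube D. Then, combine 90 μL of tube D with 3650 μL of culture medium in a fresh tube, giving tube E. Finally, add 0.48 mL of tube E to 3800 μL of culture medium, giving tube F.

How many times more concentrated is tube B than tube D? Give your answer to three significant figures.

44.8

Step 1: 0.42 mL brought to 3400 μL → factor 3.4/0.42 = 8.0952
Step 2: 0.1 mL brought to 0.3 mL → factor 0.3/0.1 = 3
Step 3: 170 μL + 1100 μL = 1270 μL total → factor 1270/170 = 7.4706
Step 4: 40 μL brought to 240 μL → factor 240/40 = 6
Dilution factor to tube B = 24.286; to tube D = 1088.6
[tube B]/[tube D] = (factor to tube D)/(factor to tube B) = 1088.6/24.286 = 44.8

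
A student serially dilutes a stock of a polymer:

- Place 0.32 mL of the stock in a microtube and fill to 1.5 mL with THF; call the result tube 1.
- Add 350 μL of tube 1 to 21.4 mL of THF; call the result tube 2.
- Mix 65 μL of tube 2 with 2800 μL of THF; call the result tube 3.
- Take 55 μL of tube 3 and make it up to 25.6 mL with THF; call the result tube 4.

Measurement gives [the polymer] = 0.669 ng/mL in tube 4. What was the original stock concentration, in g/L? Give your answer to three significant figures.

Step 1: 0.32 mL brought to 1.5 mL → factor 1.5/0.32 = 4.6875
Step 2: 350 μL + 21.4 mL = 21750 μL total → factor 21750/350 = 62.143
Step 3: 65 μL + 2800 μL = 2865 μL total → factor 2865/65 = 44.077
Step 4: 55 μL brought to 25.6 mL → factor 25600/55 = 465.45
Overall dilution factor = 4.6875 × 62.143 × 44.077 × 465.45 = 5.9761 × 10^6
Stock = 0.669 ng/mL × 5.9761 × 10^6 = 3.998 × 10^6 ng/mL = 4.00 g/L

4.00 g/L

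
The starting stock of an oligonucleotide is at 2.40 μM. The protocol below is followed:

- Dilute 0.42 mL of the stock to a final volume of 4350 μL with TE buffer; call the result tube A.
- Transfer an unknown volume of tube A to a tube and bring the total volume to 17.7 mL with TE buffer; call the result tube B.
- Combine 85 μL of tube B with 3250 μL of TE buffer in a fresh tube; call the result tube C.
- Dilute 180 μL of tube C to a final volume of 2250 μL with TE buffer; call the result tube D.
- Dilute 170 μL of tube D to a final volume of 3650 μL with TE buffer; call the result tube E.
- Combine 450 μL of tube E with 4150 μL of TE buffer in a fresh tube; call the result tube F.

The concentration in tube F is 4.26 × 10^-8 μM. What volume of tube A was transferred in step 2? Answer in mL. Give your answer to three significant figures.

0.350 mL

Step 1: 0.42 mL brought to 4350 μL → factor 4.35/0.42 = 10.357
Step 2: v brought to 17.7 mL → factor = 17.7 mL/v
Step 3: 85 μL + 3250 μL = 3335 μL total → factor 3335/85 = 39.235
Step 4: 180 μL brought to 2250 μL → factor 2250/180 = 12.5
Step 5: 170 μL brought to 3650 μL → factor 3650/170 = 21.471
Step 6: 450 μL + 4150 μL = 4600 μL total → factor 4600/450 = 10.222
Product of known-step factors = 1.1148 × 10^6
Overall factor = 2.40 μM / (4.26 × 10^-8 μM) = 5.6338 × 10^7
Step-2 factor = 5.6338 × 10^7 / 1.1148 × 10^6 = 50.534
v = 17.7 mL / 50.534 = 0.350 mL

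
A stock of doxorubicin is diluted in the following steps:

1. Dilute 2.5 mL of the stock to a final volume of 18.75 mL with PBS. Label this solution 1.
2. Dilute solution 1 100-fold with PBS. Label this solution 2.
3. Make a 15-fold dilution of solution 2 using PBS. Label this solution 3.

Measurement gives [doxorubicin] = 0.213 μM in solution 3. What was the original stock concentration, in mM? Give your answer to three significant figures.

2.40 mM

Step 1: 2.5 mL brought to 18.75 mL → factor 18.75/2.5 = 7.5
Step 2: 100-fold → factor 100
Step 3: 15-fold → factor 15
Overall dilution factor = 7.5 × 100 × 15 = 11250
Stock = 0.213 μM × 11250 = 2396 μM = 2.40 mM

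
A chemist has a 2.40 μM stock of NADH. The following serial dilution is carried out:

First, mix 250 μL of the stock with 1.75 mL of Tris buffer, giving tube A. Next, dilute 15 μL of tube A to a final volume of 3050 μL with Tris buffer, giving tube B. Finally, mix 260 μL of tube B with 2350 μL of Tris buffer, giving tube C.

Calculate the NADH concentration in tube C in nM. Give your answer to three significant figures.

Step 1: 250 μL + 1.75 mL = 2000 μL total → factor 2000/250 = 8
Step 2: 15 μL brought to 3050 μL → factor 3050/15 = 203.33
Step 3: 260 μL + 2350 μL = 2610 μL total → factor 2610/260 = 10.038
Dilution factor through tube C = 8 × 203.33 × 10.038 = 16329
[tube C] = 2.40 μM / 16329 = 0.0001470 μM = 0.147 nM

0.147 nM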